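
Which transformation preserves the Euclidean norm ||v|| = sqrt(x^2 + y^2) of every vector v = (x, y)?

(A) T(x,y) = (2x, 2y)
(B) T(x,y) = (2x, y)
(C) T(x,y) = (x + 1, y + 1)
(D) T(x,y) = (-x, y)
D

A transformation preserves a norm if ||T(v)|| = ||v|| for every v; a single vector where the norm changes rules an option out.

(A) T(x,y) = (2x, 2y): v = (1, 0) has norm sqrt((1)^2 + (0)^2) = 1, but T(v) = (2, 0) has norm 2 -- not preserved.
(B) T(x,y) = (2x, y): v = (1, 0) has norm sqrt((1)^2 + (0)^2) = 1, but T(v) = (2, 0) has norm 2 -- not preserved.
(C) T(x,y) = (x + 1, y + 1): v = (1, 0) has norm sqrt((1)^2 + (0)^2) = 1, but T(v) = (2, 1) has norm sqrt(5) -- not preserved.
(D) T(x,y) = (-x, y): preserves the norm -- it is an orthogonal map (a rotation/reflection), and (-x)^2 + (y)^2 simplifies to x^2 + y^2.

Therefore the answer is (D).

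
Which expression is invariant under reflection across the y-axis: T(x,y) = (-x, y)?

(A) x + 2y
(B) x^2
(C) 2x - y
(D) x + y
B

The map is reflection across the y-axis: T(x,y) = (-x, y).
Substitute the transformed coordinates into each option and compare with the original:
(A) x + 2y  ->  (-x) + 2(y) = -x + 2y   [differs from x + 2y: not invariant]
(B) x^2  ->  (-x)^2 = x^2   [equals x^2: invariant]
(C) 2x - y  ->  2(-x) - (y) = -2x - y   [differs from 2x - y: not invariant]
(D) x + y  ->  (-x) + (y) = -x + y   [differs from x + y: not invariant]

Only option (B), x^2, is unchanged by the transformation.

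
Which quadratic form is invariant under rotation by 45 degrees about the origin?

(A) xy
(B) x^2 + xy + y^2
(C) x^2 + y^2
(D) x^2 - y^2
C

Rotation by 45 degrees sends (x, y) to (sqrt(2)x/2 - sqrt(2)y/2, sqrt(2)x/2 + sqrt(2)y/2).
Substitute the transformed coordinates into each option and compare with the original:
(A) xy  ->  (sqrt(2)x/2 - sqrt(2)y/2)(sqrt(2)x/2 + sqrt(2)y/2) = x^2/2 - y^2/2   [differs from xy: not invariant]
(B) x^2 + xy + y^2  ->  (sqrt(2)x/2 - sqrt(2)y/2)^2 + (sqrt(2)x/2 - sqrt(2)y/2)(sqrt(2)x/2 + sqrt(2)y/2) + (sqrt(2)x/2 + sqrt(2)y/2)^2 = 3x^2/2 + y^2/2   [differs from x^2 + xy + y^2: not invariant]
(C) x^2 + y^2  ->  (sqrt(2)x/2 - sqrt(2)y/2)^2 + (sqrt(2)x/2 + sqrt(2)y/2)^2 = x^2 + y^2   [equals x^2 + y^2: invariant]
(D) x^2 - y^2  ->  (sqrt(2)x/2 - sqrt(2)y/2)^2 - (sqrt(2)x/2 + sqrt(2)y/2)^2 = -2xy   [differs from x^2 - y^2: not invariant]

Only option (C), x^2 + y^2, is unchanged by the transformation.
x^2 + y^2 is the squared distance from the origin, which rotations preserve.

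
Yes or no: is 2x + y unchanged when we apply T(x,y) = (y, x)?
No

Substitute T(x,y) = (y, x) into the expression and compare with the original.

Original: 2x + y
After applying T: 2(y) + (x) = x + 2y

This differs from the original 2x + y (difference: -x + y), so the expression is NOT invariant.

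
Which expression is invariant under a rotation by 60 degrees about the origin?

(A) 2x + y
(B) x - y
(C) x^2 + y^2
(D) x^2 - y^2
C

A rotation by 60 degrees sends (x, y) to (x/2 - sqrt(3)y/2, sqrt(3)x/2 + y/2).
Substitute the transformed coordinates into each option and compare with the original:
(A) 2x + y  ->  2(x/2 - sqrt(3)y/2) + (sqrt(3)x/2 + y/2) = sqrt(3)x/2 + x - sqrt(3)y + y/2   [differs from 2x + y: not invariant]
(B) x - y  ->  (x/2 - sqrt(3)y/2) - (sqrt(3)x/2 + y/2) = -sqrt(3)x/2 + x/2 - sqrt(3)y/2 - y/2   [differs from x - y: not invariant]
(C) x^2 + y^2  ->  (x/2 - sqrt(3)y/2)^2 + (sqrt(3)x/2 + y/2)^2 = x^2 + y^2   [equals x^2 + y^2: invariant]
(D) x^2 - y^2  ->  (x/2 - sqrt(3)y/2)^2 - (sqrt(3)x/2 + y/2)^2 = -x^2/2 - sqrt(3)xy + y^2/2   [differs from x^2 - y^2: not invariant]

Only option (C), x^2 + y^2, is unchanged by the transformation.
Geometrically, x^2 + y^2 is the squared distance from the origin, which every rotation about the origin preserves.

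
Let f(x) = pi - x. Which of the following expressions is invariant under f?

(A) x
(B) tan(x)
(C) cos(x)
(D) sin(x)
D

For f(x) = pi - x:
sin(pi - x) = sin(x), so sine is invariant under this transformation.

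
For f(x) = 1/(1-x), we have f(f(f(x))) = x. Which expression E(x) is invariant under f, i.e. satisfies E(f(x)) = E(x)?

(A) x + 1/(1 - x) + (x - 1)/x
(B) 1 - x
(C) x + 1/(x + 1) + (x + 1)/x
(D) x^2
A

Replace x by f(x) = 1/(1 - x) in each option and simplify. As a quick numerical cross-check, also compare E(3) with E(f(3)) = E(-1/2).

(A) x + 1/(1 - x) + (x - 1)/x  ->  (1/(1 - x)) + 1/(1 - (1/(1 - x))) + ((1/(1 - x)) - 1)/(1/(1 - x)), which simplifies back to x + 1/(1 - x) + (x - 1)/x; check: E(3) = 19/6, E(-1/2) = 19/6.   [invariant]
(B) 1 - x  ->  1 - (1/(1 - x)) = x/(x - 1); check: E(3) = -2 but E(-1/2) = 3/2.   [not invariant]
(C) x + 1/(x + 1) + (x + 1)/x  ->  (1/(1 - x)) + 1/((1/(1 - x)) + 1) + ((1/(1 - x)) + 1)/(1/(1 - x)) = (-x^3 + 6x^2 - 11x + 7)/(x^2 - 3x + 2); check: E(3) = 55/12 but E(-1/2) = 1/2.   [not invariant]
(D) x^2  ->  (1/(1 - x))^2 = (x - 1)^(-2); check: E(3) = 9 but E(-1/2) = 1/4.   [not invariant]

Only (A) is unchanged. Indeed f(f(x)) = 1/(1 - 1/(1-x)) = (1-x)/(-x) = (x-1)/x, so E(x) = x + f(x) + f(f(x)) is the sum over the whole 3-cycle; applying f just permutes the three terms cyclically (x -> f(x) -> f(f(x)) -> x), leaving the sum unchanged.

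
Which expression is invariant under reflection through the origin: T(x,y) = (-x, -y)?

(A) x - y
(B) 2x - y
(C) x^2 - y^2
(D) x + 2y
C

The map is reflection through the origin: T(x,y) = (-x, -y).
Substitute the transformed coordinates into each option and compare with the original:
(A) x - y  ->  (-x) - (-y) = -x + y   [differs from x - y: not invariant]
(B) 2x - y  ->  2(-x) - (-y) = -2x + y   [differs from 2x - y: not invariant]
(C) x^2 - y^2  ->  (-x)^2 - (-y)^2 = x^2 - y^2   [equals x^2 - y^2: invariant]
(D) x + 2y  ->  (-x) + 2(-y) = -x - 2y   [differs from x + 2y: not invariant]

Only option (C), x^2 - y^2, is unchanged by the transformation.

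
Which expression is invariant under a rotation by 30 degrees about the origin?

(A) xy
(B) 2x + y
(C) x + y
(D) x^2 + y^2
D

A rotation by 30 degrees sends (x, y) to (sqrt(3)x/2 - y/2, x/2 + sqrt(3)y/2).
Substitute the transformed coordinates into each option and compare with the original:
(A) xy  ->  (sqrt(3)x/2 - y/2)(x/2 + sqrt(3)y/2) = sqrt(3)x^2/4 + xy/2 - sqrt(3)y^2/4   [differs from xy: not invariant]
(B) 2x + y  ->  2(sqrt(3)x/2 - y/2) + (x/2 + sqrt(3)y/2) = x/2 + sqrt(3)x - y + sqrt(3)y/2   [differs from 2x + y: not invariant]
(C) x + y  ->  (sqrt(3)x/2 - y/2) + (x/2 + sqrt(3)y/2) = x/2 + sqrt(3)x/2 - y/2 + sqrt(3)y/2   [differs from x + y: not invariant]
(D) x^2 + y^2  ->  (sqrt(3)x/2 - y/2)^2 + (x/2 + sqrt(3)y/2)^2 = x^2 + y^2   [equals x^2 + y^2: invariant]

Only option (D), x^2 + y^2, is unchanged by the transformation.
Geometrically, x^2 + y^2 is the squared distance from the origin, which every rotation about the origin preserves.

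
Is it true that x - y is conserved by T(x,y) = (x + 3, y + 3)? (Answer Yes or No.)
Yes

Substitute T(x,y) = (x + 3, y + 3) into the expression and compare with the original.

Original: x - y
After applying T: (x + 3) - (y + 3) = x - y

This is identical to the original x - y, so the expression is invariant.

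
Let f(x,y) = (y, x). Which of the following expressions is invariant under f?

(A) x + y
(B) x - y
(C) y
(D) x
A

For f(x,y) = (y, x):
After applying f: x' = y, y' = x. So x' + y' = y + x = x + y.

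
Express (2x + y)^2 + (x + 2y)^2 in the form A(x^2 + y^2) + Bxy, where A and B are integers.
5(x^2 + y^2) + 8xy

Expanding: (2x + y)^2 = 4x^2 + 4xy + y^2
(x + 2y)^2 = x^2 + 4xy + 4y^2
Sum = (4+1)(x^2+y^2) + 8xy = 5(x^2 + y^2) + 8xy
This is symmetric in x and y.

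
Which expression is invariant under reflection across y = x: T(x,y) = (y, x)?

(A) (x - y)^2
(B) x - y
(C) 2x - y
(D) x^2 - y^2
A

The map is reflection across y = x: T(x,y) = (y, x).
Substitute the transformed coordinates into each option and compare with the original:
(A) (x - y)^2  ->  ((y) - (x))^2 = x^2 - 2xy + y^2   [equals (x - y)^2: invariant]
(B) x - y  ->  (y) - (x) = -x + y   [differs from x - y: not invariant]
(C) 2x - y  ->  2(y) - (x) = -x + 2y   [differs from 2x - y: not invariant]
(D) x^2 - y^2  ->  (y)^2 - (x)^2 = -x^2 + y^2   [differs from x^2 - y^2: not invariant]

Only option (A), (x - y)^2, is unchanged by the transformation.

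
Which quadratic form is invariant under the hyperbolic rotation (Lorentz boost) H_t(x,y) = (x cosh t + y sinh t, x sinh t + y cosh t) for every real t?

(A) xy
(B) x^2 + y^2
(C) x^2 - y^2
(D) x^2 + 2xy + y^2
C

Write x' = x cosh t + y sinh t, y' = x sinh t + y cosh t and substitute into each option:
(A) xy: (x cosh t + y sinh t)(x sinh t + y cosh t) = xy(cosh^2 t + sinh^2 t) + (x^2 + y^2) sinh t cosh t = xy cosh 2t + (x^2 + y^2)(sinh 2t)/2   [not invariant for t != 0]
(B) x^2 + y^2: (x cosh t + y sinh t)^2 + (x sinh t + y cosh t)^2 = (x^2 + y^2)(cosh^2 t + sinh^2 t) + 4xy sinh t cosh t = (x^2 + y^2) cosh 2t + 2xy sinh 2t   [not invariant for t != 0]
(C) x^2 - y^2: (x cosh t + y sinh t)^2 - (x sinh t + y cosh t)^2 = x^2(cosh^2 t - sinh^2 t) + 2xy(cosh t sinh t - sinh t cosh t) + y^2(sinh^2 t - cosh^2 t) = x^2 - y^2   [invariant, using cosh^2 t - sinh^2 t = 1]
(D) x^2 + 2xy + y^2: (x' + y')^2 with x' + y' = (x + y)(cosh t + sinh t) = (x + y)e^t, so it becomes (x + y)^2 e^(2t)   [not invariant for t != 0]

Only (C) x^2 - y^2 is unchanged; it is the Minkowski form preserved by Lorentz boosts, just as x^2 + y^2 is preserved by ordinary rotations.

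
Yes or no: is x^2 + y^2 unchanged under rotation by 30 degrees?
Yes

Applying rotation by 30 degrees: x' = x*cos(30 degrees) - y*sin(30 degrees) = sqrt(3)x/2 - y/2, y' = x*sin(30 degrees) + y*cos(30 degrees) = x/2 + sqrt(3)y/2

Substituting into x^2 + y^2:
(sqrt(3)x/2 - y/2)^2 + (x/2 + sqrt(3)y/2)^2
= x^2 + y^2

This equals the original expression x^2 + y^2, so it IS invariant.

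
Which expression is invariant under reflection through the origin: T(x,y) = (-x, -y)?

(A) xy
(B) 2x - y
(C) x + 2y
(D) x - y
A

The map is reflection through the origin: T(x,y) = (-x, -y).
Substitute the transformed coordinates into each option and compare with the original:
(A) xy  ->  (-x)(-y) = xy   [equals xy: invariant]
(B) 2x - y  ->  2(-x) - (-y) = -2x + y   [differs from 2x - y: not invariant]
(C) x + 2y  ->  (-x) + 2(-y) = -x - 2y   [differs from x + 2y: not invariant]
(D) x - y  ->  (-x) - (-y) = -x + y   [differs from x - y: not invariant]

Only option (A), xy, is unchanged by the transformation.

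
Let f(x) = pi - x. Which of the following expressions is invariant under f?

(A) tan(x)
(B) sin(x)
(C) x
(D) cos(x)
B

For f(x) = pi - x:
sin(pi - x) = sin(x), so sine is invariant under this transformation.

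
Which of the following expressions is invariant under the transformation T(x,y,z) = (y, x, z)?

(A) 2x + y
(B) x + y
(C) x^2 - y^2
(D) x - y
B

Apply T(x,y,z) = (y, x, z) to each option, i.e. replace (x, y, z) by the transformed coordinates.
Substitute the transformed coordinates into each option and compare with the original:
(A) 2x + y  ->  2(y) + (x) = x + 2y   [differs from 2x + y: not invariant]
(B) x + y  ->  (y) + (x) = x + y   [equals x + y: invariant]
(C) x^2 - y^2  ->  (y)^2 - (x)^2 = -x^2 + y^2   [differs from x^2 - y^2: not invariant]
(D) x - y  ->  (y) - (x) = -x + y   [differs from x - y: not invariant]

Only option (B), x + y, is unchanged by the transformation.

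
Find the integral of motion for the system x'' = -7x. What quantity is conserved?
E = (x')^2 + 7x^2

Multiply the equation by x':
x' * x'' = -7x * x'
The left side is d/dt[(x')^2/2] and the right side is d/dt[-7x^2/2], so
d/dt[(x')^2/2 + 7x^2/2] = 0, i.e. (x')^2/2 + 7x^2/2 = constant.
Multiplying by 2, the integral of motion is E = (x')^2 + 7x^2.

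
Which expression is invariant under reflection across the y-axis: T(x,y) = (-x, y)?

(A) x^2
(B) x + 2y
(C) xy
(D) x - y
A

The map is reflection across the y-axis: T(x,y) = (-x, y).
Substitute the transformed coordinates into each option and compare with the original:
(A) x^2  ->  (-x)^2 = x^2   [equals x^2: invariant]
(B) x + 2y  ->  (-x) + 2(y) = -x + 2y   [differs from x + 2y: not invariant]
(C) xy  ->  (-x)(y) = -xy   [differs from xy: not invariant]
(D) x - y  ->  (-x) - (y) = -x - y   [differs from x - y: not invariant]

Only option (A), x^2, is unchanged by the transformation.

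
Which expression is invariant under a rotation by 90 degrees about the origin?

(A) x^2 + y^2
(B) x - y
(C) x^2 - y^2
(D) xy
A

A rotation by 90 degrees sends (x, y) to (-y, x).
Substitute the transformed coordinates into each option and compare with the original:
(A) x^2 + y^2  ->  (-y)^2 + (x)^2 = x^2 + y^2   [equals x^2 + y^2: invariant]
(B) x - y  ->  (-y) - (x) = -x - y   [differs from x - y: not invariant]
(C) x^2 - y^2  ->  (-y)^2 - (x)^2 = -x^2 + y^2   [differs from x^2 - y^2: not invariant]
(D) xy  ->  (-y)(x) = -xy   [differs from xy: not invariant]

Only option (A), x^2 + y^2, is unchanged by the transformation.
Geometrically, x^2 + y^2 is the squared distance from the origin, which every rotation about the origin preserves.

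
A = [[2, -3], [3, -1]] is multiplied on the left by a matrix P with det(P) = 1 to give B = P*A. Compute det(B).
7

By the multiplicative property of determinants, det(B) = det(P*A) = det(P) * det(A) = det(A),
so the determinant is invariant under multiplication by any determinant-1 matrix; we just need det(A).

det(A) = (2)(-1) - (-3)(3) = -2 - (-9) = 7

Therefore det(B) = 1 * 7 = 7.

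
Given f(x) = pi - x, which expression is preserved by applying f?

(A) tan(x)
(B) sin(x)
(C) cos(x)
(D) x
B

For f(x) = pi - x:
sin(pi - x) = sin(x), so sine is invariant under this transformation.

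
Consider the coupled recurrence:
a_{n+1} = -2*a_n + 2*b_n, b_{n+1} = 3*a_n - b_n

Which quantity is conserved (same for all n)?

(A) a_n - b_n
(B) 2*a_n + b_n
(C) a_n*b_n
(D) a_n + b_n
D

Replace a_n by a_{n+1} = -2*a_n + 2*b_n and b_n by b_{n+1} = 3*a_n - b_n in each option and simplify:
(A) a_n - b_n  ->  (-2*a_n + 2*b_n) - (3*a_n - b_n) = -5*a_n + 3*b_n   [not conserved]
(B) 2*a_n + b_n  ->  2*(-2*a_n + 2*b_n) + (3*a_n - b_n) = -a_n + 3*b_n   [not conserved]
(C) a_n*b_n  ->  (-2*a_n + 2*b_n)*(3*a_n - b_n) = -6*a_n^2 + 8*a_n*b_n - 2*b_n^2   [not conserved]
(D) a_n + b_n  ->  (-2*a_n + 2*b_n) + (3*a_n - b_n) = a_n + b_n   [conserved]

Only (D) a_n + b_n returns to itself after one step, so it is the conserved quantity.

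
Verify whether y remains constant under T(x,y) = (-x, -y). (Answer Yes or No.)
No

Substitute T(x,y) = (-x, -y) into the expression and compare with the original.

Original: y
After applying T: (-y) = -y

This differs from the original y (difference: -2y), so the expression is NOT invariant.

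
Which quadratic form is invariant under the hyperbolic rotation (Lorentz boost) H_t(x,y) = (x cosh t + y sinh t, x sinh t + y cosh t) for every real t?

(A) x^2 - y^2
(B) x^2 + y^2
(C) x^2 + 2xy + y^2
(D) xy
A

Write x' = x cosh t + y sinh t, y' = x sinh t + y cosh t and substitute into each option:
(A) x^2 - y^2: (x cosh t + y sinh t)^2 - (x sinh t + y cosh t)^2 = x^2(cosh^2 t - sinh^2 t) + 2xy(cosh t sinh t - sinh t cosh t) + y^2(sinh^2 t - cosh^2 t) = x^2 - y^2   [invariant, using cosh^2 t - sinh^2 t = 1]
(B) x^2 + y^2: (x cosh t + y sinh t)^2 + (x sinh t + y cosh t)^2 = (x^2 + y^2)(cosh^2 t + sinh^2 t) + 4xy sinh t cosh t = (x^2 + y^2) cosh 2t + 2xy sinh 2t   [not invariant for t != 0]
(C) x^2 + 2xy + y^2: (x' + y')^2 with x' + y' = (x + y)(cosh t + sinh t) = (x + y)e^t, so it becomes (x + y)^2 e^(2t)   [not invariant for t != 0]
(D) xy: (x cosh t + y sinh t)(x sinh t + y cosh t) = xy(cosh^2 t + sinh^2 t) + (x^2 + y^2) sinh t cosh t = xy cosh 2t + (x^2 + y^2)(sinh 2t)/2   [not invariant for t != 0]

Only (A) x^2 - y^2 is unchanged; it is the Minkowski form preserved by Lorentz boosts, just as x^2 + y^2 is preserved by ordinary rotations.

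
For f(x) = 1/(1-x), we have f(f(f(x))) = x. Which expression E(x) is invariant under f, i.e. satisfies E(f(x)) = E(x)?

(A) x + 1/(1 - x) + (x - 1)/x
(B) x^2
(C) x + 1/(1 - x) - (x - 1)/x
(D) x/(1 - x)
A

Replace x by f(x) = 1/(1 - x) in each option and simplify. As a quick numerical cross-check, also compare E(3) with E(f(3)) = E(-1/2).

(A) x + 1/(1 - x) + (x - 1)/x  ->  (1/(1 - x)) + 1/(1 - (1/(1 - x))) + ((1/(1 - x)) - 1)/(1/(1 - x)), which simplifies back to x + 1/(1 - x) + (x - 1)/x; check: E(3) = 19/6, E(-1/2) = 19/6.   [invariant]
(B) x^2  ->  (1/(1 - x))^2 = (x - 1)^(-2); check: E(3) = 9 but E(-1/2) = 1/4.   [not invariant]
(C) x + 1/(1 - x) - (x - 1)/x  ->  (1/(1 - x)) + 1/(1 - (1/(1 - x))) - ((1/(1 - x)) - 1)/(1/(1 - x)) = (x^2(1 - x) - x + (x - 1)^2)/(x(x - 1)); check: E(3) = 11/6 but E(-1/2) = -17/6.   [not invariant]
(D) x/(1 - x)  ->  (1/(1 - x))/(1 - (1/(1 - x))) = -1/x; check: E(3) = -3/2 but E(-1/2) = -1/3.   [not invariant]

Only (A) is unchanged. Indeed f(f(x)) = 1/(1 - 1/(1-x)) = (1-x)/(-x) = (x-1)/x, so E(x) = x + f(x) + f(f(x)) is the sum over the whole 3-cycle; applying f just permutes the three terms cyclically (x -> f(x) -> f(f(x)) -> x), leaving the sum unchanged.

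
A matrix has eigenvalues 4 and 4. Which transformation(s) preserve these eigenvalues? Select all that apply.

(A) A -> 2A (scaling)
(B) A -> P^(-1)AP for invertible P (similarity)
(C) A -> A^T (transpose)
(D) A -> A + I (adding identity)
B and C

Eigenvalues are preserved by:
1. Similarity transformations: A -> P^(-1)AP (same characteristic polynomial)
2. Transpose: A^T has the same eigenvalues as A

Eigenvalues are NOT preserved by:
- Adding identity: eigenvalues become 4+1, 4+1
- Scaling: eigenvalues become 8, 8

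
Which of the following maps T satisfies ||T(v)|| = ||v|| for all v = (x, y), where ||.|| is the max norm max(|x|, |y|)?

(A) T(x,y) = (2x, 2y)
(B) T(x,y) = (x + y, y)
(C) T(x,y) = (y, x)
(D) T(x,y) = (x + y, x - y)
C

A transformation preserves a norm if ||T(v)|| = ||v|| for every v; a single vector where the norm changes rules an option out.

(A) T(x,y) = (2x, 2y): v = (1, 0) has norm max(|1|, |0|) = 1, but T(v) = (2, 0) has norm 2 -- not preserved.
(B) T(x,y) = (x + y, y): v = (1, 1) has norm max(|1|, |1|) = 1, but T(v) = (2, 1) has norm 2 -- not preserved.
(C) T(x,y) = (y, x): preserves the norm -- it only permutes the coordinates and/or flips signs, which leaves max(|x|, |y|) unchanged.
(D) T(x,y) = (x + y, x - y): v = (1, 1) has norm max(|1|, |1|) = 1, but T(v) = (2, 0) has norm 2 -- not preserved.

Therefore the answer is (C).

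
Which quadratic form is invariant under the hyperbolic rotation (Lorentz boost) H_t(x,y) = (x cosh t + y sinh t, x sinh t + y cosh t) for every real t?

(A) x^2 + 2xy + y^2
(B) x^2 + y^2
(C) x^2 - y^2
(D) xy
C

Write x' = x cosh t + y sinh t, y' = x sinh t + y cosh t and substitute into each option:
(A) x^2 + 2xy + y^2: (x' + y')^2 with x' + y' = (x + y)(cosh t + sinh t) = (x + y)e^t, so it becomes (x + y)^2 e^(2t)   [not invariant for t != 0]
(B) x^2 + y^2: (x cosh t + y sinh t)^2 + (x sinh t + y cosh t)^2 = (x^2 + y^2)(cosh^2 t + sinh^2 t) + 4xy sinh t cosh t = (x^2 + y^2) cosh 2t + 2xy sinh 2t   [not invariant for t != 0]
(C) x^2 - y^2: (x cosh t + y sinh t)^2 - (x sinh t + y cosh t)^2 = x^2(cosh^2 t - sinh^2 t) + 2xy(cosh t sinh t - sinh t cosh t) + y^2(sinh^2 t - cosh^2 t) = x^2 - y^2   [invariant, using cosh^2 t - sinh^2 t = 1]
(D) xy: (x cosh t + y sinh t)(x sinh t + y cosh t) = xy(cosh^2 t + sinh^2 t) + (x^2 + y^2) sinh t cosh t = xy cosh 2t + (x^2 + y^2)(sinh 2t)/2   [not invariant for t != 0]

Only (C) x^2 - y^2 is unchanged; it is the Minkowski form preserved by Lorentz boosts, just as x^2 + y^2 is preserved by ordinary rotations.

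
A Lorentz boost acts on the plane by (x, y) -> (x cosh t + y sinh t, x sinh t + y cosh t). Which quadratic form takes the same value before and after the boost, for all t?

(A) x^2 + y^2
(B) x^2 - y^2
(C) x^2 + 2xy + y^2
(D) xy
B

Write x' = x cosh t + y sinh t, y' = x sinh t + y cosh t and substitute into each option:
(A) x^2 + y^2: (x cosh t + y sinh t)^2 + (x sinh t + y cosh t)^2 = (x^2 + y^2)(cosh^2 t + sinh^2 t) + 4xy sinh t cosh t = (x^2 + y^2) cosh 2t + 2xy sinh 2t   [not invariant for t != 0]
(B) x^2 - y^2: (x cosh t + y sinh t)^2 - (x sinh t + y cosh t)^2 = x^2(cosh^2 t - sinh^2 t) + 2xy(cosh t sinh t - sinh t cosh t) + y^2(sinh^2 t - cosh^2 t) = x^2 - y^2   [invariant, using cosh^2 t - sinh^2 t = 1]
(C) x^2 + 2xy + y^2: (x' + y')^2 with x' + y' = (x + y)(cosh t + sinh t) = (x + y)e^t, so it becomes (x + y)^2 e^(2t)   [not invariant for t != 0]
(D) xy: (x cosh t + y sinh t)(x sinh t + y cosh t) = xy(cosh^2 t + sinh^2 t) + (x^2 + y^2) sinh t cosh t = xy cosh 2t + (x^2 + y^2)(sinh 2t)/2   [not invariant for t != 0]

Only (B) x^2 - y^2 is unchanged; it is the Minkowski form preserved by Lorentz boosts, just as x^2 + y^2 is preserved by ordinary rotations.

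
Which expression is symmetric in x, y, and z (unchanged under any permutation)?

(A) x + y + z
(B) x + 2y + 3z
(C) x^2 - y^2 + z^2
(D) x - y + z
A

A symmetric expression is unchanged when the variables are permuted; here the transformation to test is the swap (x, y) -> (y, x).
A symmetric expression must survive every permutation; the single swap x <-> y already eliminates the distractors, and the keyed expression is also unchanged by x <-> z and y <-> z (each variable enters it in exactly the same way).
Substitute the transformed coordinates into each option and compare with the original:
(A) x + y + z  ->  (y) + (x) + z = x + y + z   [equals x + y + z: invariant]
(B) x + 2y + 3z  ->  (y) + 2(x) + 3z = 2x + y + 3z   [differs from x + 2y + 3z: not invariant]
(C) x^2 - y^2 + z^2  ->  (y)^2 - (x)^2 + z^2 = -x^2 + y^2 + z^2   [differs from x^2 - y^2 + z^2: not invariant]
(D) x - y + z  ->  (y) - (x) + z = -x + y + z   [differs from x - y + z: not invariant]

Only option (A), x + y + z, is unchanged by the transformation.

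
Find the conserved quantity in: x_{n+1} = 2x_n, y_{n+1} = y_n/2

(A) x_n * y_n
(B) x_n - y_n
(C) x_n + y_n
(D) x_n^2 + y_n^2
A

For the recurrence x_{n+1} = 2x_n, y_{n+1} = y_n/2:

x_{n+1} * y_{n+1} = (2x_n) * (y_n/2) = x_n * y_n
The product is conserved.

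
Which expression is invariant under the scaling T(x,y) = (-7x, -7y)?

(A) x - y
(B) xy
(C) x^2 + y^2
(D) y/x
D

Under the uniform scaling T(x,y) = (-7x, -7y):
Substitute the transformed coordinates into each option and compare with the original:
(A) x - y  ->  (-7x) - (-7y) = -7x + 7y   [differs from x - y: not invariant]
(B) xy  ->  (-7x)(-7y) = 49xy   [differs from xy: not invariant]
(C) x^2 + y^2  ->  (-7x)^2 + (-7y)^2 = 49x^2 + 49y^2   [differs from x^2 + y^2: not invariant]
(D) y/x  ->  (-7y)/(-7x) = y/x   [equals y/x: invariant]

Only option (D), y/x, is unchanged by the transformation.
The common factor -7 cancels in a ratio of coordinates, while sums, products and sums of squares pick up factors of -7 or 49.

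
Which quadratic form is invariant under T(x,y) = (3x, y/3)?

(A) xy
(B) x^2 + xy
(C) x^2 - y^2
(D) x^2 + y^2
A

T multiplies x by 3 and divides y by 3.
Substitute the transformed coordinates into each option and compare with the original:
(A) xy  ->  (3x)(y/3) = xy   [equals xy: invariant]
(B) x^2 + xy  ->  (3x)^2 + (3x)(y/3) = 9x^2 + xy   [differs from x^2 + xy: not invariant]
(C) x^2 - y^2  ->  (3x)^2 - (y/3)^2 = 9x^2 - y^2/9   [differs from x^2 - y^2: not invariant]
(D) x^2 + y^2  ->  (3x)^2 + (y/3)^2 = 9x^2 + y^2/9   [differs from x^2 + y^2: not invariant]

Only option (A), xy, is unchanged by the transformation.
The factors 3 and 1/3 cancel only in the pure product xy.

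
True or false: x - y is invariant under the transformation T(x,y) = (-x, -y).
False

Substitute T(x,y) = (-x, -y) into the expression and compare with the original.

Original: x - y
After applying T: (-x) - (-y) = -x + y

This differs from the original x - y (difference: -2x + 2y), so the expression is NOT invariant.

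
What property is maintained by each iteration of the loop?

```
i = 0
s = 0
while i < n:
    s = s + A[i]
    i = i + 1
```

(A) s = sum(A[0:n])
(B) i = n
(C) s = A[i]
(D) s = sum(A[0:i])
D

A loop invariant must hold before the first iteration and be re-established by every execution of the body.

(D) s = sum(A[0:i]): Initially i = 0 and s = 0 = sum of the empty slice A[0:0]. If s = sum(A[0:i]) holds at the top of an iteration, the body sets s to sum(A[0:i]) + A[i] = sum(A[0:i+1]) and then i to i+1, so s = sum(A[0:i]) holds again. At exit i = n, giving s = sum(A[0:n]).

The other options fail:
(A) s = sum(A[0:n]): false before the loop (s = 0, not the full sum) -- it only becomes true at exit.
(B) i = n: false initially (i = 0); it is the exit condition, not an invariant.
(C) s = A[i]: after the first iteration s = A[0] but i = 1, so s = A[i] compares s with the wrong element (and fails in general).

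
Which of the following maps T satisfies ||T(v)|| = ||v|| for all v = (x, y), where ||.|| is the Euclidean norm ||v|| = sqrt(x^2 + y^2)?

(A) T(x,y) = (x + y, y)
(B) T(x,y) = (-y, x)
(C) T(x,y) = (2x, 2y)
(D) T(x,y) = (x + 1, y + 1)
B

A transformation preserves a norm if ||T(v)|| = ||v|| for every v; a single vector where the norm changes rules an option out.

(A) T(x,y) = (x + y, y): v = (0, 1) has norm sqrt((0)^2 + (1)^2) = 1, but T(v) = (1, 1) has norm sqrt(2) -- not preserved.
(B) T(x,y) = (-y, x): preserves the norm -- it is an orthogonal map (a rotation/reflection), and (-y)^2 + (x)^2 simplifies to x^2 + y^2.
(C) T(x,y) = (2x, 2y): v = (1, 0) has norm sqrt((1)^2 + (0)^2) = 1, but T(v) = (2, 0) has norm 2 -- not preserved.
(D) T(x,y) = (x + 1, y + 1): v = (1, 0) has norm sqrt((1)^2 + (0)^2) = 1, but T(v) = (2, 1) has norm sqrt(5) -- not preserved.

Therefore the answer is (B).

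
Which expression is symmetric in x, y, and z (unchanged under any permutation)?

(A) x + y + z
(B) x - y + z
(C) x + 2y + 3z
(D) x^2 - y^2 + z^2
A

A symmetric expression is unchanged when the variables are permuted; here the transformation to test is the swap (x, y) -> (y, x).
A symmetric expression must survive every permutation; the single swap x <-> y already eliminates the distractors, and the keyed expression is also unchanged by x <-> z and y <-> z (each variable enters it in exactly the same way).
Substitute the transformed coordinates into each option and compare with the original:
(A) x + y + z  ->  (y) + (x) + z = x + y + z   [equals x + y + z: invariant]
(B) x - y + z  ->  (y) - (x) + z = -x + y + z   [differs from x - y + z: not invariant]
(C) x + 2y + 3z  ->  (y) + 2(x) + 3z = 2x + y + 3z   [differs from x + 2y + 3z: not invariant]
(D) x^2 - y^2 + z^2  ->  (y)^2 - (x)^2 + z^2 = -x^2 + y^2 + z^2   [differs from x^2 - y^2 + z^2: not invariant]

Only option (A), x + y + z, is unchanged by the transformation.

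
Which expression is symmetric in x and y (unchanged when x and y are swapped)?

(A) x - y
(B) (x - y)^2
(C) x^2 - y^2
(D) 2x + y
B

A symmetric expression is unchanged when the variables are permuted; here the transformation to test is the swap (x, y) -> (y, x).
Substitute the transformed coordinates into each option and compare with the original:
(A) x - y  ->  (y) - (x) = -x + y   [differs from x - y: not invariant]
(B) (x - y)^2  ->  ((y) - (x))^2 = x^2 - 2xy + y^2   [equals (x - y)^2: invariant]
(C) x^2 - y^2  ->  (y)^2 - (x)^2 = -x^2 + y^2   [differs from x^2 - y^2: not invariant]
(D) 2x + y  ->  2(y) + (x) = x + 2y   [differs from 2x + y: not invariant]

Only option (B), (x - y)^2, is unchanged by the transformation.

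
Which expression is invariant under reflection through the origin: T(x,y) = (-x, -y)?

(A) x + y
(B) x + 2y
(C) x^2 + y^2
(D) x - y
C

The map is reflection through the origin: T(x,y) = (-x, -y).
Substitute the transformed coordinates into each option and compare with the original:
(A) x + y  ->  (-x) + (-y) = -x - y   [differs from x + y: not invariant]
(B) x + 2y  ->  (-x) + 2(-y) = -x - 2y   [differs from x + 2y: not invariant]
(C) x^2 + y^2  ->  (-x)^2 + (-y)^2 = x^2 + y^2   [equals x^2 + y^2: invariant]
(D) x - y  ->  (-x) - (-y) = -x + y   [differs from x - y: not invariant]

Only option (C), x^2 + y^2, is unchanged by the transformation.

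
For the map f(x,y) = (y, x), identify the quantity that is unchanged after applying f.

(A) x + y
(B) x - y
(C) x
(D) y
A

For f(x,y) = (y, x):
After applying f: x' = y, y' = x. So x' + y' = y + x = x + y.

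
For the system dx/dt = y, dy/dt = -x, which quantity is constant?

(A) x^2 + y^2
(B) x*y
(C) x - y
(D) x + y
A

A first integral I satisfies dI/dt = 0 along every solution. Differentiate each option and use the equation of motion:
(A) d/dt[x^2 + y^2] = 2x*dx/dt + 2y*dy/dt = 2x*y + 2y*(-x) = 0
(B) d/dt[x*y] = (dx/dt)y + x(dy/dt) = y^2 - x^2, not identically 0
(C) d/dt[x - y] = y - (-x) = x + y, not identically 0
(D) d/dt[x + y] = y + (-x) = y - x, not identically 0

Only (A) has zero time-derivative. So x^2 + y^2 (the squared radius; trajectories are circles) is the conserved quantity.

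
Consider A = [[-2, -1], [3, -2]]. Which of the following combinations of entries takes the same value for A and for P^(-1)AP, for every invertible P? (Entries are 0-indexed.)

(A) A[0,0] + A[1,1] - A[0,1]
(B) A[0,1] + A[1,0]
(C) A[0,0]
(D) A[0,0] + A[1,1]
D

A[0,0] + A[1,1] is the trace of A. By the cyclic property of the trace, tr(P^(-1)AP) = tr(APP^(-1)) = tr(A), so it is the same for every matrix similar to A.

The other combinations are not similarity invariants. For example, take P = [[1, -1], [0, 1]] (det P = 1), so P^(-1) = [[1, 1], [0, 1]] and
B = P^(-1)AP = [[1, -4], [3, -5]].
Evaluating each option on A and on B:
(A) A[0,0] + A[1,1] - A[0,1]: -3 for A, 0 for B -> changes
(B) A[0,1] + A[1,0]: 2 for A, -1 for B -> changes
(C) A[0,0]: -2 for A, 1 for B -> changes
(D) A[0,0] + A[1,1]: -4 for A, -4 for B -> unchanged

Only (D) A[0,0] + A[1,1] = -4 survives (and it does so for every P, not just this one), so it is the invariant.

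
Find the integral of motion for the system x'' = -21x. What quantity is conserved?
E = (x')^2 + 21x^2

Multiply the equation by x':
x' * x'' = -21x * x'
The left side is d/dt[(x')^2/2] and the right side is d/dt[-21x^2/2], so
d/dt[(x')^2/2 + 21x^2/2] = 0, i.e. (x')^2/2 + 21x^2/2 = constant.
Multiplying by 2, the integral of motion is E = (x')^2 + 21x^2.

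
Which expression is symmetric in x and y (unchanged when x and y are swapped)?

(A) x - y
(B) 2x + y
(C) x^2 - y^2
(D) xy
D

A symmetric expression is unchanged when the variables are permuted; here the transformation to test is the swap (x, y) -> (y, x).
Substitute the transformed coordinates into each option and compare with the original:
(A) x - y  ->  (y) - (x) = -x + y   [differs from x - y: not invariant]
(B) 2x + y  ->  2(y) + (x) = x + 2y   [differs from 2x + y: not invariant]
(C) x^2 - y^2  ->  (y)^2 - (x)^2 = -x^2 + y^2   [differs from x^2 - y^2: not invariant]
(D) xy  ->  (y)(x) = xy   [equals xy: invariant]

Only option (D), xy, is unchanged by the transformation.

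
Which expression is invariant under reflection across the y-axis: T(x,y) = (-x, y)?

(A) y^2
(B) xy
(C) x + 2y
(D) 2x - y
A

The map is reflection across the y-axis: T(x,y) = (-x, y).
Substitute the transformed coordinates into each option and compare with the original:
(A) y^2  ->  (y)^2 = y^2   [equals y^2: invariant]
(B) xy  ->  (-x)(y) = -xy   [differs from xy: not invariant]
(C) x + 2y  ->  (-x) + 2(y) = -x + 2y   [differs from x + 2y: not invariant]
(D) 2x - y  ->  2(-x) - (y) = -2x - y   [differs from 2x - y: not invariant]

Only option (A), y^2, is unchanged by the transformation.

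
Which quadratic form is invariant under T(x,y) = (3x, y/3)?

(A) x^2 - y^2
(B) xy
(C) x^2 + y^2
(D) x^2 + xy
B

T multiplies x by 3 and divides y by 3.
Substitute the transformed coordinates into each option and compare with the original:
(A) x^2 - y^2  ->  (3x)^2 - (y/3)^2 = 9x^2 - y^2/9   [differs from x^2 - y^2: not invariant]
(B) xy  ->  (3x)(y/3) = xy   [equals xy: invariant]
(C) x^2 + y^2  ->  (3x)^2 + (y/3)^2 = 9x^2 + y^2/9   [differs from x^2 + y^2: not invariant]
(D) x^2 + xy  ->  (3x)^2 + (3x)(y/3) = 9x^2 + xy   [differs from x^2 + xy: not invariant]

Only option (B), xy, is unchanged by the transformation.
The factors 3 and 1/3 cancel only in the pure product xy.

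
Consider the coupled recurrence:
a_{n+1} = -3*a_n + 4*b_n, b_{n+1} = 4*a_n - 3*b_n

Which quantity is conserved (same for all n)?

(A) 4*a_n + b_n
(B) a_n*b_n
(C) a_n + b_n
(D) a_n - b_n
C

Replace a_n by a_{n+1} = -3*a_n + 4*b_n and b_n by b_{n+1} = 4*a_n - 3*b_n in each option and simplify:
(A) 4*a_n + b_n  ->  4*(-3*a_n + 4*b_n) + (4*a_n - 3*b_n) = -8*a_n + 13*b_n   [not conserved]
(B) a_n*b_n  ->  (-3*a_n + 4*b_n)*(4*a_n - 3*b_n) = -12*a_n^2 + 25*a_n*b_n - 12*b_n^2   [not conserved]
(C) a_n + b_n  ->  (-3*a_n + 4*b_n) + (4*a_n - 3*b_n) = a_n + b_n   [conserved]
(D) a_n - b_n  ->  (-3*a_n + 4*b_n) - (4*a_n - 3*b_n) = -7*a_n + 7*b_n   [not conserved]

Only (C) a_n + b_n returns to itself after one step, so it is the conserved quantity.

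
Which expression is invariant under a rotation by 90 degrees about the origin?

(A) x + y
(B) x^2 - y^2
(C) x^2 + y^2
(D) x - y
C

A rotation by 90 degrees sends (x, y) to (-y, x).
Substitute the transformed coordinates into each option and compare with the original:
(A) x + y  ->  (-y) + (x) = x - y   [differs from x + y: not invariant]
(B) x^2 - y^2  ->  (-y)^2 - (x)^2 = -x^2 + y^2   [differs from x^2 - y^2: not invariant]
(C) x^2 + y^2  ->  (-y)^2 + (x)^2 = x^2 + y^2   [equals x^2 + y^2: invariant]
(D) x - y  ->  (-y) - (x) = -x - y   [differs from x - y: not invariant]

Only option (C), x^2 + y^2, is unchanged by the transformation.
Geometrically, x^2 + y^2 is the squared distance from the origin, which every rotation about the origin preserves.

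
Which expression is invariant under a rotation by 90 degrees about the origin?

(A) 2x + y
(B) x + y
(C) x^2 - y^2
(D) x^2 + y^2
D

A rotation by 90 degrees sends (x, y) to (-y, x).
Substitute the transformed coordinates into each option and compare with the original:
(A) 2x + y  ->  2(-y) + (x) = x - 2y   [differs from 2x + y: not invariant]
(B) x + y  ->  (-y) + (x) = x - y   [differs from x + y: not invariant]
(C) x^2 - y^2  ->  (-y)^2 - (x)^2 = -x^2 + y^2   [differs from x^2 - y^2: not invariant]
(D) x^2 + y^2  ->  (-y)^2 + (x)^2 = x^2 + y^2   [equals x^2 + y^2: invariant]

Only option (D), x^2 + y^2, is unchanged by the transformation.
Geometrically, x^2 + y^2 is the squared distance from the origin, which every rotation about the origin preserves.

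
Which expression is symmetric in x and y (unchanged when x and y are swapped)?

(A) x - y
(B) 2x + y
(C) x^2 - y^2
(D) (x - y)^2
D

A symmetric expression is unchanged when the variables are permuted; here the transformation to test is the swap (x, y) -> (y, x).
Substitute the transformed coordinates into each option and compare with the original:
(A) x - y  ->  (y) - (x) = -x + y   [differs from x - y: not invariant]
(B) 2x + y  ->  2(y) + (x) = x + 2y   [differs from 2x + y: not invariant]
(C) x^2 - y^2  ->  (y)^2 - (x)^2 = -x^2 + y^2   [differs from x^2 - y^2: not invariant]
(D) (x - y)^2  ->  ((y) - (x))^2 = x^2 - 2xy + y^2   [equals (x - y)^2: invariant]

Only option (D), (x - y)^2, is unchanged by the transformation.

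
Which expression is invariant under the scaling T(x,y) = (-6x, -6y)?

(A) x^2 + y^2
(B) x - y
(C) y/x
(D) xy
C

Under the uniform scaling T(x,y) = (-6x, -6y):
Substitute the transformed coordinates into each option and compare with the original:
(A) x^2 + y^2  ->  (-6x)^2 + (-6y)^2 = 36x^2 + 36y^2   [differs from x^2 + y^2: not invariant]
(B) x - y  ->  (-6x) - (-6y) = -6x + 6y   [differs from x - y: not invariant]
(C) y/x  ->  (-6y)/(-6x) = y/x   [equals y/x: invariant]
(D) xy  ->  (-6x)(-6y) = 36xy   [differs from xy: not invariant]

Only option (C), y/x, is unchanged by the transformation.
The common factor -6 cancels in a ratio of coordinates, while sums, products and sums of squares pick up factors of -6 or 36.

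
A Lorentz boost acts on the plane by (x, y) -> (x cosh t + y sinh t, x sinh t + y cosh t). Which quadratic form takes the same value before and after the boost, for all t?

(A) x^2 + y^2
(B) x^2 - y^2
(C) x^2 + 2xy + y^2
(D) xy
B

Write x' = x cosh t + y sinh t, y' = x sinh t + y cosh t and substitute into each option:
(A) x^2 + y^2: (x cosh t + y sinh t)^2 + (x sinh t + y cosh t)^2 = (x^2 + y^2)(cosh^2 t + sinh^2 t) + 4xy sinh t cosh t = (x^2 + y^2) cosh 2t + 2xy sinh 2t   [not invariant for t != 0]
(B) x^2 - y^2: (x cosh t + y sinh t)^2 - (x sinh t + y cosh t)^2 = x^2(cosh^2 t - sinh^2 t) + 2xy(cosh t sinh t - sinh t cosh t) + y^2(sinh^2 t - cosh^2 t) = x^2 - y^2   [invariant, using cosh^2 t - sinh^2 t = 1]
(C) x^2 + 2xy + y^2: (x' + y')^2 with x' + y' = (x + y)(cosh t + sinh t) = (x + y)e^t, so it becomes (x + y)^2 e^(2t)   [not invariant for t != 0]
(D) xy: (x cosh t + y sinh t)(x sinh t + y cosh t) = xy(cosh^2 t + sinh^2 t) + (x^2 + y^2) sinh t cosh t = xy cosh 2t + (x^2 + y^2)(sinh 2t)/2   [not invariant for t != 0]

Only (B) x^2 - y^2 is unchanged; it is the Minkowski form preserved by Lorentz boosts, just as x^2 + y^2 is preserved by ordinary rotations.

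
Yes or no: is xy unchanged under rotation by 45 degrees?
No

Applying rotation by 45 degrees: x' = x*cos(45 degrees) - y*sin(45 degrees) = sqrt(2)x/2 - sqrt(2)y/2, y' = x*sin(45 degrees) + y*cos(45 degrees) = sqrt(2)x/2 + sqrt(2)y/2

Substituting into xy:
(sqrt(2)x/2 - sqrt(2)y/2)(sqrt(2)x/2 + sqrt(2)y/2)
= x^2/2 - y^2/2

This differs from the original expression xy, so it is NOT invariant.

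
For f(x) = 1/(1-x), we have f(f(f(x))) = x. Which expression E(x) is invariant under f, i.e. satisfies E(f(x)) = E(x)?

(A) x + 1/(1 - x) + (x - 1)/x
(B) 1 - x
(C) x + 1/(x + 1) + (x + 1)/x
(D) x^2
A

Replace x by f(x) = 1/(1 - x) in each option and simplify. As a quick numerical cross-check, also compare E(3) with E(f(3)) = E(-1/2).

(A) x + 1/(1 - x) + (x - 1)/x  ->  (1/(1 - x)) + 1/(1 - (1/(1 - x))) + ((1/(1 - x)) - 1)/(1/(1 - x)), which simplifies back to x + 1/(1 - x) + (x - 1)/x; check: E(3) = 19/6, E(-1/2) = 19/6.   [invariant]
(B) 1 - x  ->  1 - (1/(1 - x)) = x/(x - 1); check: E(3) = -2 but E(-1/2) = 3/2.   [not invariant]
(C) x + 1/(x + 1) + (x + 1)/x  ->  (1/(1 - x)) + 1/((1/(1 - x)) + 1) + ((1/(1 - x)) + 1)/(1/(1 - x)) = (-x^3 + 6x^2 - 11x + 7)/(x^2 - 3x + 2); check: E(3) = 55/12 but E(-1/2) = 1/2.   [not invariant]
(D) x^2  ->  (1/(1 - x))^2 = (x - 1)^(-2); check: E(3) = 9 but E(-1/2) = 1/4.   [not invariant]

Only (A) is unchanged. Indeed f(f(x)) = 1/(1 - 1/(1-x)) = (1-x)/(-x) = (x-1)/x, so E(x) = x + f(x) + f(f(x)) is the sum over the whole 3-cycle; applying f just permutes the three terms cyclically (x -> f(x) -> f(f(x)) -> x), leaving the sum unchanged.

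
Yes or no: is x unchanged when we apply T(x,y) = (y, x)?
No

Substitute T(x,y) = (y, x) into the expression and compare with the original.

Original: x
After applying T: (y) = y

This differs from the original x (difference: -x + y), so the expression is NOT invariant.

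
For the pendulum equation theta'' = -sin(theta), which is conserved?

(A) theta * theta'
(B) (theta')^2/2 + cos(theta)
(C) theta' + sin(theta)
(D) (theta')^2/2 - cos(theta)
D

A first integral I satisfies dI/dt = 0 along every solution. Differentiate each option and use the equation of motion:
(A) d/dt[theta * theta'] = (theta')^2 + theta theta'' = (theta')^2 - theta sin(theta), not identically 0
(B) d/dt[(theta')^2/2 + cos(theta)] = theta' theta'' - sin(theta) theta' = -2 theta' sin(theta), not identically 0
(C) d/dt[theta' + sin(theta)] = theta'' + cos(theta) theta' = -sin(theta) + theta' cos(theta), not identically 0
(D) d/dt[(theta')^2/2 - cos(theta)] = theta' theta'' + sin(theta) theta' = theta'(-sin(theta)) + theta' sin(theta) = 0

Only (D) has zero time-derivative. This is the total energy: kinetic (theta')^2/2 plus potential -cos(theta).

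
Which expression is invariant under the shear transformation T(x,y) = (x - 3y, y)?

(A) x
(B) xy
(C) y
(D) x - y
C

Under the shear T(x,y) = (x - 3y, y):
Substitute the transformed coordinates into each option and compare with the original:
(A) x  ->  (x - 3y) = x - 3y   [differs from x: not invariant]
(B) xy  ->  (x - 3y)(y) = xy - 3y^2   [differs from xy: not invariant]
(C) y  ->  (y) = y   [equals y: invariant]
(D) x - y  ->  (x - 3y) - (y) = x - 4y   [differs from x - y: not invariant]

Only option (C), y, is unchanged by the transformation.
A horizontal shear moves points parallel to the x-axis, so the y-coordinate (and any function of y alone) is unchanged.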